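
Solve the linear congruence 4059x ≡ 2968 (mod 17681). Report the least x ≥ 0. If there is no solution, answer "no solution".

First find gcd(4059, 17681):
17681 = 4·4059 + 1445
4059 = 2·1445 + 1169
1445 = 1·1169 + 276
1169 = 4·276 + 65
276 = 4·65 + 16
65 = 4·16 + 1
16 = 16·1 + 0
gcd = 1, so a unique solution mod 17681 exists.
Back-substitute for the Bézout coefficients:
1 = 65 − 4·16
1 = −4·276 + 17·65
1 = 17·1169 − 72·276
1 = −72·1445 + 89·1169
1 = 89·4059 − 250·1445
1 = −250·17681 + 1089·4059
So 4059·(1089) ≡ 1 (mod 17681), giving 4059⁻¹ ≡ 1089.
x ≡ 4059⁻¹·2968 ≡ 1089·2968 ≡ 14210 (mod 17681).

14210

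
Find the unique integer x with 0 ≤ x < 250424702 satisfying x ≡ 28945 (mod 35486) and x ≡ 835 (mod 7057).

107196665

Write x = 28945 + 35486·k. Then 35486·k ≡ 835 − 28945 ≡ 118 (mod 7057).
Need 35486⁻¹ mod 7057. Extended Euclid on (7057, 201):
7057 = 35×201 + 22
201 = 9×22 + 3
22 = 7×3 + 1
3 = 3×1 + 0
Back-substitute:
1 = 22 − 7·3
1 = −7·201 + 64·22
1 = 64·7057 − 2247·201
35486⁻¹ ≡ 4810 (mod 7057), so k ≡ 4810·118 ≡ 3020 (mod 7057).
x = 28945 + 35486·3020 = 107196665.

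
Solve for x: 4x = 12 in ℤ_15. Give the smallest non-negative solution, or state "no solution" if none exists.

First find gcd(4, 15):
15 = 3*4 + 3
4 = 1*3 + 1
3 = 3*1 + 0
gcd = 1, so a unique solution mod 15 exists.
Back-substitute for the Bézout coefficients:
1 = 4 − 3
1 = −15 + 4·4
So 4·(4) ≡ 1 (mod 15), giving 4⁻¹ ≡ 4.
x ≡ 4⁻¹·12 ≡ 4·12 ≡ 3 (mod 15).

3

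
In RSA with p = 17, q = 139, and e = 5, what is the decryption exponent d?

φ(n) = (p−1)(q−1) = 16·138 = 2208.
Need d with 5·d ≡ 1 (mod 2208). Apply the extended Euclidean algorithm:
2208 = 441*5 + 3
5 = 1*3 + 2
3 = 1*2 + 1
2 = 2*1 + 0
Back-substitute:
1 = 3 − 2
1 = −5 + 2·3
1 = 2·2208 − 883·5
So 5·(-883) ≡ 1 (mod 2208), hence d ≡ -883 ≡ 1325 (mod 2208).

1325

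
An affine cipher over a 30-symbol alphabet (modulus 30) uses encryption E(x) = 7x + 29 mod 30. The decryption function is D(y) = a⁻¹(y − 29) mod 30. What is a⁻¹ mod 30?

13

Extended Euclidean algorithm:
30 = 4*7 + 2
7 = 3*2 + 1
2 = 2*1 + 0
Since gcd(7, 30) = 1, back-substitute to write 1 as a combination:
1 = 7 − 3·2
1 = −3·30 + 13·7
So 7·13 ≡ 1 (mod 30).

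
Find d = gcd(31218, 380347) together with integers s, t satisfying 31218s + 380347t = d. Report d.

11

Apply Euclid's algorithm to 380347 and 31218:
380347 = 12·31218 + 5731
31218 = 5·5731 + 2563
5731 = 2·2563 + 605
2563 = 4·605 + 143
605 = 4·143 + 33
143 = 4·33 + 11
33 = 3·11 + 0
gcd(31218, 380347) = 11.
Back-substituting:
11 = 143 − 4·33
11 = −4·605 + 17·143
11 = 17·2563 − 72·605
11 = −72·5731 + 161·2563
11 = 161·31218 − 877·5731
11 = −877·380347 + 10685·31218
So 11 = (-877)·380347 + (10685)·31218.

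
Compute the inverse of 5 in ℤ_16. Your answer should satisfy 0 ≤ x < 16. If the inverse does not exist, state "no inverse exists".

13

Run Euclid on (16, 5):
16 = 3×5 + 1
5 = 5×1 + 0
Since gcd(5, 16) = 1, back-substitute to write 1 as a combination:
1 = 16 − 3·5
Hence 5⁻¹ ≡ -3 ≡ 13 (mod 16).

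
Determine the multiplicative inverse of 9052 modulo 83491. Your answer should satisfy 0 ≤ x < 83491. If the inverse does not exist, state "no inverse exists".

Apply the Euclidean algorithm to 83491 and 9052:
83491 = 9·9052 + 2023
9052 = 4·2023 + 960
2023 = 2·960 + 103
960 = 9·103 + 33
103 = 3·33 + 4
33 = 8·4 + 1
4 = 4·1 + 0
The gcd is 1. Working backward:
1 = 33 − 8·4
1 = −8·103 + 25·33
1 = 25·960 − 233·103
1 = −233·2023 + 491·960
1 = 491·9052 − 2197·2023
1 = −2197·83491 + 20264·9052
So 9052·20264 ≡ 1 (mod 83491).

20264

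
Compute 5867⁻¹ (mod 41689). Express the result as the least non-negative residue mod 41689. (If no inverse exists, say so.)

Run Euclid on (41689, 5867):
41689 = 7*5867 + 620
5867 = 9*620 + 287
620 = 2*287 + 46
287 = 6*46 + 11
46 = 4*11 + 2
11 = 5*2 + 1
2 = 2*1 + 0
gcd = 1, so the inverse exists. Back-substitute:
1 = 11 − 5·2
1 = −5·46 + 21·11
1 = 21·287 − 131·46
1 = −131·620 + 283·287
1 = 283·5867 − 2678·620
1 = −2678·41689 + 19029·5867
So 5867·19029 ≡ 1 (mod 41689).

19029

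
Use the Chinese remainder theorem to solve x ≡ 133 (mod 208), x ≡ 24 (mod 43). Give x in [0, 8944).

Write x = 133 + 208·k. Then 208·k ≡ 24 − 133 ≡ 20 (mod 43).
Need 208⁻¹ mod 43. Extended Euclid on (43, 36):
43 = 1×36 + 7
36 = 5×7 + 1
7 = 7×1 + 0
Back-substitute:
1 = 36 − 5·7
1 = −5·43 + 6·36
208⁻¹ ≡ 6 (mod 43), so k ≡ 6·20 ≡ 34 (mod 43).
x = 133 + 208·34 = 7205.

7205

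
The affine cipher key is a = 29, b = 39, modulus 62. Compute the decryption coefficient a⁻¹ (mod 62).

Apply the Euclidean algorithm to 62 and 29:
62 = 2*29 + 4
29 = 7*4 + 1
4 = 4*1 + 0
Since gcd(29, 62) = 1, back-substitute to write 1 as a combination:
1 = 29 − 7·4
1 = −7·62 + 15·29
So 29·15 ≡ 1 (mod 62).

15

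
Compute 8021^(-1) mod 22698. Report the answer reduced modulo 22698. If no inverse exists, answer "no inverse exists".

no inverse exists

Euclidean algorithm on 22698, 8021:
22698 = 2*8021 + 6656
8021 = 1*6656 + 1365
6656 = 4*1365 + 1196
1365 = 1*1196 + 169
1196 = 7*169 + 13
169 = 13*13 + 0
The gcd is 13, not 1, hence no inverse exists.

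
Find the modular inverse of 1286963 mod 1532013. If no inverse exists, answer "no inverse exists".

Extended Euclidean algorithm:
1532013 = 1×1286963 + 245050
1286963 = 5×245050 + 61713
245050 = 3×61713 + 59911
61713 = 1×59911 + 1802
59911 = 33×1802 + 445
1802 = 4×445 + 22
445 = 20×22 + 5
22 = 4×5 + 2
5 = 2×2 + 1
2 = 2×1 + 0
gcd = 1, so the inverse exists. Back-substitute:
1 = 5 − 2·2
1 = −2·22 + 9·5
1 = 9·445 − 182·22
1 = −182·1802 + 737·445
1 = 737·59911 − 24503·1802
1 = −24503·61713 + 25240·59911
1 = 25240·245050 − 100223·61713
1 = −100223·1286963 + 526355·245050
1 = 526355·1532013 − 626578·1286963
Hence 1286963⁻¹ ≡ -626578 ≡ 905435 (mod 1532013).

905435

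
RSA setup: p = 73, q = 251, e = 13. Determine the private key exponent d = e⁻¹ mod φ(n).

φ(n) = (p−1)(q−1) = 72·250 = 18000.
Need d with 13·d ≡ 1 (mod 18000). Apply the extended Euclidean algorithm:
18000 = 1384*13 + 8
13 = 1*8 + 5
8 = 1*5 + 3
5 = 1*3 + 2
3 = 1*2 + 1
2 = 2*1 + 0
Back-substitute:
1 = 3 − 2
1 = −5 + 2·3
1 = 2·8 − 3·5
1 = −3·13 + 5·8
1 = 5·18000 − 6923·13
So 13·(-6923) ≡ 1 (mod 18000), hence d ≡ -6923 ≡ 11077 (mod 18000).

11077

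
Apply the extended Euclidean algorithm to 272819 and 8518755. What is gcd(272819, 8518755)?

Euclidean algorithm:
8518755 = 31×272819 + 61366
272819 = 4×61366 + 27355
61366 = 2×27355 + 6656
27355 = 4×6656 + 731
6656 = 9×731 + 77
731 = 9×77 + 38
77 = 2×38 + 1
38 = 38×1 + 0
gcd(272819, 8518755) = 1.
Back-substituting:
1 = 77 − 2·38
1 = −2·731 + 19·77
1 = 19·6656 − 173·731
1 = −173·27355 + 711·6656
1 = 711·61366 − 1595·27355
1 = −1595·272819 + 7091·61366
1 = 7091·8518755 − 221416·272819
So 1 = (7091)·8518755 + (-221416)·272819.

1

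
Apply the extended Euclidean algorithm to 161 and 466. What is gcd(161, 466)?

1

Euclidean algorithm:
466 = 2·161 + 144
161 = 1·144 + 17
144 = 8·17 + 8
17 = 2·8 + 1
8 = 8·1 + 0
gcd(161, 466) = 1.
Back-substituting:
1 = 17 − 2·8
1 = −2·144 + 17·17
1 = 17·161 − 19·144
1 = −19·466 + 55·161
So 1 = (-19)·466 + (55)·161.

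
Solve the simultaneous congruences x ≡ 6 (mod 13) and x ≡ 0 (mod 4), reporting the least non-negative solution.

32

Write x = 6 + 13·k. Then 13·k ≡ 0 − 6 ≡ 2 (mod 4).
Need 13⁻¹ mod 4. Extended Euclid on (4, 1):
4 = 4*1 + 0
13⁻¹ ≡ 1 (mod 4), so k ≡ 1·2 ≡ 2 (mod 4).
x = 6 + 13·2 = 32.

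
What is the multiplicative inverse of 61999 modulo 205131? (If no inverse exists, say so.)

10174

Extended Euclidean algorithm:
205131 = 3·61999 + 19134
61999 = 3·19134 + 4597
19134 = 4·4597 + 746
4597 = 6·746 + 121
746 = 6·121 + 20
121 = 6·20 + 1
20 = 20·1 + 0
gcd = 1, so the inverse exists. Back-substitute:
1 = 121 − 6·20
1 = −6·746 + 37·121
1 = 37·4597 − 228·746
1 = −228·19134 + 949·4597
1 = 949·61999 − 3075·19134
1 = −3075·205131 + 10174·61999
So 61999·10174 ≡ 1 (mod 205131).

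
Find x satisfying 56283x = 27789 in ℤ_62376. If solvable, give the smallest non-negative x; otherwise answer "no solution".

10847

First find gcd(56283, 62376):
62376 = 1·56283 + 6093
56283 = 9·6093 + 1446
6093 = 4·1446 + 309
1446 = 4·309 + 210
309 = 1·210 + 99
210 = 2·99 + 12
99 = 8·12 + 3
12 = 4·3 + 0
gcd = 3 and 3 | 27789, so solutions exist. Divide through by 3: 18761x ≡ 9263 (mod 20792).
Now find 18761⁻¹ mod 20792:
20792 = 1×18761 + 2031
18761 = 9×2031 + 482
2031 = 4×482 + 103
482 = 4×103 + 70
103 = 1×70 + 33
70 = 2×33 + 4
33 = 8×4 + 1
4 = 4×1 + 0
Back-substitute:
1 = 33 − 8·4
1 = −8·70 + 17·33
1 = 17·103 − 25·70
1 = −25·482 + 117·103
1 = 117·2031 − 493·482
1 = −493·18761 + 4554·2031
1 = 4554·20792 − 5047·18761
So 18761·(-5047) ≡ 1 (mod 20792), i.e. 18761⁻¹ ≡ 15745.
Then x ≡ 15745·9263 ≡ 10847 (mod 20792); the smallest non-negative solution is x = 10847.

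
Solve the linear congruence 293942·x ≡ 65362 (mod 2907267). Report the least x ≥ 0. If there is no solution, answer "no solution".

179594

First find gcd(293942, 2907267):
2907267 = 9*293942 + 261789
293942 = 1*261789 + 32153
261789 = 8*32153 + 4565
32153 = 7*4565 + 198
4565 = 23*198 + 11
198 = 18*11 + 0
gcd = 11 and 11 | 65362, so solutions exist. Divide through by 11: 26722x ≡ 5942 (mod 264297).
Now find 26722⁻¹ mod 264297:
264297 = 9*26722 + 23799
26722 = 1*23799 + 2923
23799 = 8*2923 + 415
2923 = 7*415 + 18
415 = 23*18 + 1
18 = 18*1 + 0
Back-substitute:
1 = 415 − 23·18
1 = −23·2923 + 162·415
1 = 162·23799 − 1319·2923
1 = −1319·26722 + 1481·23799
1 = 1481·264297 − 14648·26722
So 26722·(-14648) ≡ 1 (mod 264297), i.e. 26722⁻¹ ≡ 249649.
Then x ≡ 249649·5942 ≡ 179594 (mod 264297); the smallest non-negative solution is x = 179594.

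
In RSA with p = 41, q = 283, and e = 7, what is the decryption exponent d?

3223

φ(n) = (p−1)(q−1) = 40·282 = 11280.
Need d with 7·d ≡ 1 (mod 11280). Apply the extended Euclidean algorithm:
11280 = 1611·7 + 3
7 = 2·3 + 1
3 = 3·1 + 0
Back-substitute:
1 = 7 − 2·3
1 = −2·11280 + 3223·7
So 7·3223 ≡ 1 (mod 11280), hence d = 3223.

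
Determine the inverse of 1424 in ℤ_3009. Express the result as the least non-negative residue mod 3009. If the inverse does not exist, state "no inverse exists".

Apply the Euclidean algorithm to 3009 and 1424:
3009 = 2·1424 + 161
1424 = 8·161 + 136
161 = 1·136 + 25
136 = 5·25 + 11
25 = 2·11 + 3
11 = 3·3 + 2
3 = 1·2 + 1
2 = 2·1 + 0
gcd = 1, so the inverse exists. Back-substitute:
1 = 3 − 2
1 = −11 + 4·3
1 = 4·25 − 9·11
1 = −9·136 + 49·25
1 = 49·161 − 58·136
1 = −58·1424 + 513·161
1 = 513·3009 − 1084·1424
Thus 1424·(-1084) ≡ 1 (mod 3009); reducing, -1084 mod 3009 = 1925.

1925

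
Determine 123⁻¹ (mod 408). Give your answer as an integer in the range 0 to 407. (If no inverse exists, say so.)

Compute gcd(123, 408):
408 = 3×123 + 39
123 = 3×39 + 6
39 = 6×6 + 3
6 = 2×3 + 0
The gcd is 3, not 1, hence no inverse exists.

no inverse exists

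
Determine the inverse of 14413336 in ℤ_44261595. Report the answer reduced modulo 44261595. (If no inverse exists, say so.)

no inverse exists

Compute gcd(14413336, 44261595):
44261595 = 3×14413336 + 1021587
14413336 = 14×1021587 + 111118
1021587 = 9×111118 + 21525
111118 = 5×21525 + 3493
21525 = 6×3493 + 567
3493 = 6×567 + 91
567 = 6×91 + 21
91 = 4×21 + 7
21 = 3×7 + 0
The gcd is 7, not 1, hence no inverse exists.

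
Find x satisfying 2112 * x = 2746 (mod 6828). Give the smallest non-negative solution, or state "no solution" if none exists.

gcd(2112, 6828):
6828 = 3×2112 + 492
2112 = 4×492 + 144
492 = 3×144 + 60
144 = 2×60 + 24
60 = 2×24 + 12
24 = 2×12 + 0
gcd = 12, but 12 ∤ 2746, so the congruence has no solution.

no solution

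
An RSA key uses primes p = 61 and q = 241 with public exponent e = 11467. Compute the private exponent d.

8803

φ(n) = (p−1)(q−1) = 60·240 = 14400.
Need d with 11467·d ≡ 1 (mod 14400). Apply the extended Euclidean algorithm:
14400 = 1*11467 + 2933
11467 = 3*2933 + 2668
2933 = 1*2668 + 265
2668 = 10*265 + 18
265 = 14*18 + 13
18 = 1*13 + 5
13 = 2*5 + 3
5 = 1*3 + 2
3 = 1*2 + 1
2 = 2*1 + 0
Back-substitute:
1 = 3 − 2
1 = −5 + 2·3
1 = 2·13 − 5·5
1 = −5·18 + 7·13
1 = 7·265 − 103·18
1 = −103·2668 + 1037·265
1 = 1037·2933 − 1140·2668
1 = −1140·11467 + 4457·2933
1 = 4457·14400 − 5597·11467
So 11467·(-5597) ≡ 1 (mod 14400), hence d ≡ -5597 ≡ 8803 (mod 14400).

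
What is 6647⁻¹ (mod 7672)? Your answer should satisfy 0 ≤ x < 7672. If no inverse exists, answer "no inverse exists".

Run Euclid on (7672, 6647):
7672 = 1*6647 + 1025
6647 = 6*1025 + 497
1025 = 2*497 + 31
497 = 16*31 + 1
31 = 31*1 + 0
gcd = 1, so the inverse exists. Back-substitute:
1 = 497 − 16·31
1 = −16·1025 + 33·497
1 = 33·6647 − 214·1025
1 = −214·7672 + 247·6647
So 6647·247 ≡ 1 (mod 7672).

247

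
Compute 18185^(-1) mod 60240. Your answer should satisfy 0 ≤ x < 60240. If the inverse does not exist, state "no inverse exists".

no inverse exists

Euclidean algorithm on 60240, 18185:
60240 = 3*18185 + 5685
18185 = 3*5685 + 1130
5685 = 5*1130 + 35
1130 = 32*35 + 10
35 = 3*10 + 5
10 = 2*5 + 0
gcd(18185, 60240) = 5 ≠ 1, so 18185 has no multiplicative inverse modulo 60240.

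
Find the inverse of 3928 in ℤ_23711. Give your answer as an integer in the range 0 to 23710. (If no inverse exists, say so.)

Apply the Euclidean algorithm to 23711 and 3928:
23711 = 6*3928 + 143
3928 = 27*143 + 67
143 = 2*67 + 9
67 = 7*9 + 4
9 = 2*4 + 1
4 = 4*1 + 0
Since gcd(3928, 23711) = 1, back-substitute to write 1 as a combination:
1 = 9 − 2·4
1 = −2·67 + 15·9
1 = 15·143 − 32·67
1 = −32·3928 + 879·143
1 = 879·23711 − 5306·3928
So 3928·(-5306) ≡ 1 (mod 23711), and -5306 ≡ 18405 (mod 23711).

18405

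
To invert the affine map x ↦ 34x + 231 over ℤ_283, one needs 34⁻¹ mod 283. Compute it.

25

Run Euclid on (283, 34):
283 = 8×34 + 11
34 = 3×11 + 1
11 = 11×1 + 0
The gcd is 1. Working backward:
1 = 34 − 3·11
1 = −3·283 + 25·34
So 34·25 ≡ 1 (mod 283).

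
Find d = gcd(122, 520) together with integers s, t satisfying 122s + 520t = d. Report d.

Euclidean algorithm:
520 = 4*122 + 32
122 = 3*32 + 26
32 = 1*26 + 6
26 = 4*6 + 2
6 = 3*2 + 0
gcd(122, 520) = 2.
Express as a combination:
2 = 26 − 4·6
2 = −4·32 + 5·26
2 = 5·122 − 19·32
2 = −19·520 + 81·122
So 2 = (-19)·520 + (81)·122.

2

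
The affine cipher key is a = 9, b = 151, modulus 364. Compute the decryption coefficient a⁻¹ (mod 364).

Apply the Euclidean algorithm to 364 and 9:
364 = 40·9 + 4
9 = 2·4 + 1
4 = 4·1 + 0
gcd = 1, so the inverse exists. Back-substitute:
1 = 9 − 2·4
1 = −2·364 + 81·9
So 9·81 ≡ 1 (mod 364).

81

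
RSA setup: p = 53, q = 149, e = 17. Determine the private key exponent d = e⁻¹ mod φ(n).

3169

φ(n) = (p−1)(q−1) = 52·148 = 7696.
Need d with 17·d ≡ 1 (mod 7696). Apply the extended Euclidean algorithm:
7696 = 452×17 + 12
17 = 1×12 + 5
12 = 2×5 + 2
5 = 2×2 + 1
2 = 2×1 + 0
Back-substitute:
1 = 5 − 2·2
1 = −2·12 + 5·5
1 = 5·17 − 7·12
1 = −7·7696 + 3169·17
So 17·3169 ≡ 1 (mod 7696), hence d = 3169.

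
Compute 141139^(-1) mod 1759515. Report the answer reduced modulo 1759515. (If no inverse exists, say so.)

gcd(1759515, 141139) by repeated division:
1759515 = 12*141139 + 65847
141139 = 2*65847 + 9445
65847 = 6*9445 + 9177
9445 = 1*9177 + 268
9177 = 34*268 + 65
268 = 4*65 + 8
65 = 8*8 + 1
8 = 8*1 + 0
Since gcd(141139, 1759515) = 1, back-substitute to write 1 as a combination:
1 = 65 − 8·8
1 = −8·268 + 33·65
1 = 33·9177 − 1130·268
1 = −1130·9445 + 1163·9177
1 = 1163·65847 − 8108·9445
1 = −8108·141139 + 17379·65847
1 = 17379·1759515 − 216656·141139
So 141139·(-216656) ≡ 1 (mod 1759515), and -216656 ≡ 1542859 (mod 1759515).

1542859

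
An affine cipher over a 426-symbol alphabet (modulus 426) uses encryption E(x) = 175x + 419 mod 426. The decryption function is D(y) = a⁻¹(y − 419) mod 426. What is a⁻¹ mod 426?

gcd(426, 175) by repeated division:
426 = 2*175 + 76
175 = 2*76 + 23
76 = 3*23 + 7
23 = 3*7 + 2
7 = 3*2 + 1
2 = 2*1 + 0
The gcd is 1. Working backward:
1 = 7 − 3·2
1 = −3·23 + 10·7
1 = 10·76 − 33·23
1 = −33·175 + 76·76
1 = 76·426 − 185·175
Thus 175·(-185) ≡ 1 (mod 426); reducing, -185 mod 426 = 241.

241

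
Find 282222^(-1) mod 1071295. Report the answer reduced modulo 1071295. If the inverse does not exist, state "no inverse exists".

Run Euclid on (1071295, 282222):
1071295 = 3*282222 + 224629
282222 = 1*224629 + 57593
224629 = 3*57593 + 51850
57593 = 1*51850 + 5743
51850 = 9*5743 + 163
5743 = 35*163 + 38
163 = 4*38 + 11
38 = 3*11 + 5
11 = 2*5 + 1
5 = 5*1 + 0
gcd = 1, so the inverse exists. Back-substitute:
1 = 11 − 2·5
1 = −2·38 + 7·11
1 = 7·163 − 30·38
1 = −30·5743 + 1057·163
1 = 1057·51850 − 9543·5743
1 = −9543·57593 + 10600·51850
1 = 10600·224629 − 41343·57593
1 = −41343·282222 + 51943·224629
1 = 51943·1071295 − 197172·282222
So 282222·(-197172) ≡ 1 (mod 1071295), and -197172 ≡ 874123 (mod 1071295).

874123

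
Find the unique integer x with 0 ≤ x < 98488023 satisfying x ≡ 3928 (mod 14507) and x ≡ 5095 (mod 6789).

32992846

Write x = 3928 + 14507·k. Then 14507·k ≡ 5095 − 3928 ≡ 1167 (mod 6789).
Need 14507⁻¹ mod 6789. Extended Euclid on (6789, 929):
6789 = 7*929 + 286
929 = 3*286 + 71
286 = 4*71 + 2
71 = 35*2 + 1
2 = 2*1 + 0
Back-substitute:
1 = 71 − 35·2
1 = −35·286 + 141·71
1 = 141·929 − 458·286
1 = −458·6789 + 3347·929
14507⁻¹ ≡ 3347 (mod 6789), so k ≡ 3347·1167 ≡ 2274 (mod 6789).
x = 3928 + 14507·2274 = 32992846.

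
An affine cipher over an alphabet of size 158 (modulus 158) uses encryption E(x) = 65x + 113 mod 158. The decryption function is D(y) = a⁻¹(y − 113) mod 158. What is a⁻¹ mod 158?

Extended Euclidean algorithm:
158 = 2·65 + 28
65 = 2·28 + 9
28 = 3·9 + 1
9 = 9·1 + 0
The gcd is 1. Working backward:
1 = 28 − 3·9
1 = −3·65 + 7·28
1 = 7·158 − 17·65
Thus 65·(-17) ≡ 1 (mod 158); reducing, -17 mod 158 = 141.

141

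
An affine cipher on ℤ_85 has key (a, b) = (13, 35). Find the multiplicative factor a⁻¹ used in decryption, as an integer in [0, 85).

72

Extended Euclidean algorithm:
85 = 6·13 + 7
13 = 1·7 + 6
7 = 1·6 + 1
6 = 6·1 + 0
Since gcd(13, 85) = 1, back-substitute to write 1 as a combination:
1 = 7 − 6
1 = −13 + 2·7
1 = 2·85 − 13·13
Hence 13⁻¹ ≡ -13 ≡ 72 (mod 85).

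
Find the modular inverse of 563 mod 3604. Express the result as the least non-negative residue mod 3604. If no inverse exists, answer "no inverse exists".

2695

gcd(3604, 563) by repeated division:
3604 = 6·563 + 226
563 = 2·226 + 111
226 = 2·111 + 4
111 = 27·4 + 3
4 = 1·3 + 1
3 = 3·1 + 0
Since gcd(563, 3604) = 1, back-substitute to write 1 as a combination:
1 = 4 − 3
1 = −111 + 28·4
1 = 28·226 − 57·111
1 = −57·563 + 142·226
1 = 142·3604 − 909·563
Thus 563·(-909) ≡ 1 (mod 3604); reducing, -909 mod 3604 = 2695.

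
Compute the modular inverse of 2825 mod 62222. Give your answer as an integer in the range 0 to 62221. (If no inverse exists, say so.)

Apply the Euclidean algorithm to 62222 and 2825:
62222 = 22×2825 + 72
2825 = 39×72 + 17
72 = 4×17 + 4
17 = 4×4 + 1
4 = 4×1 + 0
The gcd is 1. Working backward:
1 = 17 − 4·4
1 = −4·72 + 17·17
1 = 17·2825 − 667·72
1 = −667·62222 + 14691·2825
So 2825·14691 ≡ 1 (mod 62222).

14691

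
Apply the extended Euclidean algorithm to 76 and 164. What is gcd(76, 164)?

Apply Euclid's algorithm to 164 and 76:
164 = 2*76 + 12
76 = 6*12 + 4
12 = 3*4 + 0
gcd(76, 164) = 4.
Back-substituting:
4 = 76 − 6·12
4 = −6·164 + 13·76
So 4 = (-6)·164 + (13)·76.

4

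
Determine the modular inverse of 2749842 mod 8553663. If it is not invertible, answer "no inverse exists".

no inverse exists

Compute gcd(2749842, 8553663):
8553663 = 3*2749842 + 304137
2749842 = 9*304137 + 12609
304137 = 24*12609 + 1521
12609 = 8*1521 + 441
1521 = 3*441 + 198
441 = 2*198 + 45
198 = 4*45 + 18
45 = 2*18 + 9
18 = 2*9 + 0
The gcd is 9, not 1, hence no inverse exists.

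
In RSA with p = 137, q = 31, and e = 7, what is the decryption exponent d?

φ(n) = (p−1)(q−1) = 136·30 = 4080.
Need d with 7·d ≡ 1 (mod 4080). Apply the extended Euclidean algorithm:
4080 = 582×7 + 6
7 = 1×6 + 1
6 = 6×1 + 0
Back-substitute:
1 = 7 − 6
1 = −4080 + 583·7
So 7·583 ≡ 1 (mod 4080), hence d = 583.

583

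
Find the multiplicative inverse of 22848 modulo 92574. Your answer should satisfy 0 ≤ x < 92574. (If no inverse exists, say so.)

no inverse exists

Compute gcd(22848, 92574):
92574 = 4·22848 + 1182
22848 = 19·1182 + 390
1182 = 3·390 + 12
390 = 32·12 + 6
12 = 2·6 + 0
gcd(22848, 92574) = 6 ≠ 1, so 22848 has no multiplicative inverse modulo 92574.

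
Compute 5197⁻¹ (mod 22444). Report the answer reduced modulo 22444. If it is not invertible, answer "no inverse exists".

10585

Run Euclid on (22444, 5197):
22444 = 4×5197 + 1656
5197 = 3×1656 + 229
1656 = 7×229 + 53
229 = 4×53 + 17
53 = 3×17 + 2
17 = 8×2 + 1
2 = 2×1 + 0
gcd = 1, so the inverse exists. Back-substitute:
1 = 17 − 8·2
1 = −8·53 + 25·17
1 = 25·229 − 108·53
1 = −108·1656 + 781·229
1 = 781·5197 − 2451·1656
1 = −2451·22444 + 10585·5197
So 5197·10585 ≡ 1 (mod 22444).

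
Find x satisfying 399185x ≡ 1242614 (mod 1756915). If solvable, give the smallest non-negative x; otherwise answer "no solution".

gcd(399185, 1756915):
1756915 = 4*399185 + 160175
399185 = 2*160175 + 78835
160175 = 2*78835 + 2505
78835 = 31*2505 + 1180
2505 = 2*1180 + 145
1180 = 8*145 + 20
145 = 7*20 + 5
20 = 4*5 + 0
gcd = 5, but 5 ∤ 1242614, so the congruence has no solution.

no solution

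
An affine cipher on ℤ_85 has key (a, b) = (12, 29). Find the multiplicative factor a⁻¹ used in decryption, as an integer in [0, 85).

Run Euclid on (85, 12):
85 = 7*12 + 1
12 = 12*1 + 0
Since gcd(12, 85) = 1, back-substitute to write 1 as a combination:
1 = 85 − 7·12
So 12·(-7) ≡ 1 (mod 85), and -7 ≡ 78 (mod 85).

78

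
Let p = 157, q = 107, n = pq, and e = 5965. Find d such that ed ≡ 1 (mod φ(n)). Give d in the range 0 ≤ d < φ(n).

φ(n) = (p−1)(q−1) = 156·106 = 16536.
Need d with 5965·d ≡ 1 (mod 16536). Apply the extended Euclidean algorithm:
16536 = 2*5965 + 4606
5965 = 1*4606 + 1359
4606 = 3*1359 + 529
1359 = 2*529 + 301
529 = 1*301 + 228
301 = 1*228 + 73
228 = 3*73 + 9
73 = 8*9 + 1
9 = 9*1 + 0
Back-substitute:
1 = 73 − 8·9
1 = −8·228 + 25·73
1 = 25·301 − 33·228
1 = −33·529 + 58·301
1 = 58·1359 − 149·529
1 = −149·4606 + 505·1359
1 = 505·5965 − 654·4606
1 = −654·16536 + 1813·5965
So 5965·1813 ≡ 1 (mod 16536), hence d = 1813.

1813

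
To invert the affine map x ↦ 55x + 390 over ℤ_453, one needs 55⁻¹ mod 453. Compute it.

Apply the Euclidean algorithm to 453 and 55:
453 = 8*55 + 13
55 = 4*13 + 3
13 = 4*3 + 1
3 = 3*1 + 0
gcd = 1, so the inverse exists. Back-substitute:
1 = 13 − 4·3
1 = −4·55 + 17·13
1 = 17·453 − 140·55
Hence 55⁻¹ ≡ -140 ≡ 313 (mod 453).

313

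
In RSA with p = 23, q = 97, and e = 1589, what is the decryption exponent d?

φ(n) = (p−1)(q−1) = 22·96 = 2112.
Need d with 1589·d ≡ 1 (mod 2112). Apply the extended Euclidean algorithm:
2112 = 1·1589 + 523
1589 = 3·523 + 20
523 = 26·20 + 3
20 = 6·3 + 2
3 = 1·2 + 1
2 = 2·1 + 0
Back-substitute:
1 = 3 − 2
1 = −20 + 7·3
1 = 7·523 − 183·20
1 = −183·1589 + 556·523
1 = 556·2112 − 739·1589
So 1589·(-739) ≡ 1 (mod 2112), hence d ≡ -739 ≡ 1373 (mod 2112).

1373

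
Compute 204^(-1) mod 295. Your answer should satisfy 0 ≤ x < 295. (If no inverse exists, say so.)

Extended Euclidean algorithm:
295 = 1*204 + 91
204 = 2*91 + 22
91 = 4*22 + 3
22 = 7*3 + 1
3 = 3*1 + 0
gcd = 1, so the inverse exists. Back-substitute:
1 = 22 − 7·3
1 = −7·91 + 29·22
1 = 29·204 − 65·91
1 = −65·295 + 94·204
So 204·94 ≡ 1 (mod 295).

94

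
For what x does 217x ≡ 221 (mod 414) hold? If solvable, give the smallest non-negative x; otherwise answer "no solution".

167

First find gcd(217, 414):
414 = 1*217 + 197
217 = 1*197 + 20
197 = 9*20 + 17
20 = 1*17 + 3
17 = 5*3 + 2
3 = 1*2 + 1
2 = 2*1 + 0
gcd = 1, so a unique solution mod 414 exists.
Back-substitute for the Bézout coefficients:
1 = 3 − 2
1 = −17 + 6·3
1 = 6·20 − 7·17
1 = −7·197 + 69·20
1 = 69·217 − 76·197
1 = −76·414 + 145·217
So 217·(145) ≡ 1 (mod 414), giving 217⁻¹ ≡ 145.
x ≡ 217⁻¹·221 ≡ 145·221 ≡ 167 (mod 414).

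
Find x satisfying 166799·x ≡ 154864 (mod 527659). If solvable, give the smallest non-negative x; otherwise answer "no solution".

First find gcd(166799, 527659):
527659 = 3×166799 + 27262
166799 = 6×27262 + 3227
27262 = 8×3227 + 1446
3227 = 2×1446 + 335
1446 = 4×335 + 106
335 = 3×106 + 17
106 = 6×17 + 4
17 = 4×4 + 1
4 = 4×1 + 0
gcd = 1, so a unique solution mod 527659 exists.
Back-substitute for the Bézout coefficients:
1 = 17 − 4·4
1 = −4·106 + 25·17
1 = 25·335 − 79·106
1 = −79·1446 + 341·335
1 = 341·3227 − 761·1446
1 = −761·27262 + 6429·3227
1 = 6429·166799 − 39335·27262
1 = −39335·527659 + 124434·166799
So 166799·(124434) ≡ 1 (mod 527659), giving 166799⁻¹ ≡ 124434.
x ≡ 166799⁻¹·154864 ≡ 124434·154864 ≡ 240296 (mod 527659).

240296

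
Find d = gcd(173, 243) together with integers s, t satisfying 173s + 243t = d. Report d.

1

Apply Euclid's algorithm to 243 and 173:
243 = 1·173 + 70
173 = 2·70 + 33
70 = 2·33 + 4
33 = 8·4 + 1
4 = 4·1 + 0
gcd(173, 243) = 1.
Working backward:
1 = 33 − 8·4
1 = −8·70 + 17·33
1 = 17·173 − 42·70
1 = −42·243 + 59·173
So 1 = (-42)·243 + (59)·173.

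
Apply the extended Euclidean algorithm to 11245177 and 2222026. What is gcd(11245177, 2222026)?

Apply Euclid's algorithm to 11245177 and 2222026:
11245177 = 5·2222026 + 135047
2222026 = 16·135047 + 61274
135047 = 2·61274 + 12499
61274 = 4·12499 + 11278
12499 = 1·11278 + 1221
11278 = 9·1221 + 289
1221 = 4·289 + 65
289 = 4·65 + 29
65 = 2·29 + 7
29 = 4·7 + 1
7 = 7·1 + 0
gcd(11245177, 2222026) = 1.
Working backward:
1 = 29 − 4·7
1 = −4·65 + 9·29
1 = 9·289 − 40·65
1 = −40·1221 + 169·289
1 = 169·11278 − 1561·1221
1 = −1561·12499 + 1730·11278
1 = 1730·61274 − 8481·12499
1 = −8481·135047 + 18692·61274
1 = 18692·2222026 − 307553·135047
1 = −307553·11245177 + 1556457·2222026
So 1 = (-307553)·11245177 + (1556457)·2222026.

1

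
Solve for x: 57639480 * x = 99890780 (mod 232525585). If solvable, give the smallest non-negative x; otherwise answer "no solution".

First find gcd(57639480, 232525585):
232525585 = 4×57639480 + 1967665
57639480 = 29×1967665 + 577195
1967665 = 3×577195 + 236080
577195 = 2×236080 + 105035
236080 = 2×105035 + 26010
105035 = 4×26010 + 995
26010 = 26×995 + 140
995 = 7×140 + 15
140 = 9×15 + 5
15 = 3×5 + 0
gcd = 5 and 5 | 99890780, so solutions exist. Divide through by 5: 11527896x ≡ 19978156 (mod 46505117).
Now find 11527896⁻¹ mod 46505117:
46505117 = 4·11527896 + 393533
11527896 = 29·393533 + 115439
393533 = 3·115439 + 47216
115439 = 2·47216 + 21007
47216 = 2·21007 + 5202
21007 = 4·5202 + 199
5202 = 26·199 + 28
199 = 7·28 + 3
28 = 9·3 + 1
3 = 3·1 + 0
Back-substitute:
1 = 28 − 9·3
1 = −9·199 + 64·28
1 = 64·5202 − 1673·199
1 = −1673·21007 + 6756·5202
1 = 6756·47216 − 15185·21007
1 = −15185·115439 + 37126·47216
1 = 37126·393533 − 126563·115439
1 = −126563·11527896 + 3707453·393533
1 = 3707453·46505117 − 14956375·11527896
So 11527896·(-14956375) ≡ 1 (mod 46505117), i.e. 11527896⁻¹ ≡ 31548742.
Then x ≡ 31548742·19978156 ≡ 24879189 (mod 46505117); the smallest non-negative solution is x = 24879189.

24879189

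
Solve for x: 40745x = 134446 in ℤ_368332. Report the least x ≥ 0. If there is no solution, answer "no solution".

First find gcd(40745, 368332):
368332 = 9×40745 + 1627
40745 = 25×1627 + 70
1627 = 23×70 + 17
70 = 4×17 + 2
17 = 8×2 + 1
2 = 2×1 + 0
gcd = 1, so a unique solution mod 368332 exists.
Back-substitute for the Bézout coefficients:
1 = 17 − 8·2
1 = −8·70 + 33·17
1 = 33·1627 − 767·70
1 = −767·40745 + 19208·1627
1 = 19208·368332 − 173639·40745
So 40745·(-173639) ≡ 1 (mod 368332), giving 40745⁻¹ ≡ 194693.
x ≡ 40745⁻¹·134446 ≡ 194693·134446 ≡ 181498 (mod 368332).

181498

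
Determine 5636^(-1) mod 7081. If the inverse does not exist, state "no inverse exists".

Run Euclid on (7081, 5636):
7081 = 1×5636 + 1445
5636 = 3×1445 + 1301
1445 = 1×1301 + 144
1301 = 9×144 + 5
144 = 28×5 + 4
5 = 1×4 + 1
4 = 4×1 + 0
The gcd is 1. Working backward:
1 = 5 − 4
1 = −144 + 29·5
1 = 29·1301 − 262·144
1 = −262·1445 + 291·1301
1 = 291·5636 − 1135·1445
1 = −1135·7081 + 1426·5636
So 5636·1426 ≡ 1 (mod 7081).

1426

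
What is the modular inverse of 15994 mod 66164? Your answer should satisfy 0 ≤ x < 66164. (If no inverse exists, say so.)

no inverse exists

Euclidean algorithm on 66164, 15994:
66164 = 4·15994 + 2188
15994 = 7·2188 + 678
2188 = 3·678 + 154
678 = 4·154 + 62
154 = 2·62 + 30
62 = 2·30 + 2
30 = 15·2 + 0
gcd(15994, 66164) = 2 ≠ 1, so 15994 has no multiplicative inverse modulo 66164.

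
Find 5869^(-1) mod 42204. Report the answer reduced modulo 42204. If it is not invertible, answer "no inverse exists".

gcd(42204, 5869) by repeated division:
42204 = 7·5869 + 1121
5869 = 5·1121 + 264
1121 = 4·264 + 65
264 = 4·65 + 4
65 = 16·4 + 1
4 = 4·1 + 0
The gcd is 1. Working backward:
1 = 65 − 16·4
1 = −16·264 + 65·65
1 = 65·1121 − 276·264
1 = −276·5869 + 1445·1121
1 = 1445·42204 − 10391·5869
Thus 5869·(-10391) ≡ 1 (mod 42204); reducing, -10391 mod 42204 = 31813.

31813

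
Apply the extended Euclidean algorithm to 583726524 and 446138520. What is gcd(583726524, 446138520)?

12

Euclidean algorithm:
583726524 = 1*446138520 + 137588004
446138520 = 3*137588004 + 33374508
137588004 = 4*33374508 + 4089972
33374508 = 8*4089972 + 654732
4089972 = 6*654732 + 161580
654732 = 4*161580 + 8412
161580 = 19*8412 + 1752
8412 = 4*1752 + 1404
1752 = 1*1404 + 348
1404 = 4*348 + 12
348 = 29*12 + 0
gcd(583726524, 446138520) = 12.
Working backward:
12 = 1404 − 4·348
12 = −4·1752 + 5·1404
12 = 5·8412 − 24·1752
12 = −24·161580 + 461·8412
12 = 461·654732 − 1868·161580
12 = −1868·4089972 + 11669·654732
12 = 11669·33374508 − 95220·4089972
12 = −95220·137588004 + 392549·33374508
12 = 392549·446138520 − 1272867·137588004
12 = −1272867·583726524 + 1665416·446138520
So 12 = (-1272867)·583726524 + (1665416)·446138520.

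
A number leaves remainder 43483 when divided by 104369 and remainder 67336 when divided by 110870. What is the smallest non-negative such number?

10150659316

Write x = 43483 + 104369·k. Then 104369·k ≡ 67336 − 43483 ≡ 23853 (mod 110870).
Need 104369⁻¹ mod 110870. Extended Euclid on (110870, 104369):
110870 = 1×104369 + 6501
104369 = 16×6501 + 353
6501 = 18×353 + 147
353 = 2×147 + 59
147 = 2×59 + 29
59 = 2×29 + 1
29 = 29×1 + 0
Back-substitute:
1 = 59 − 2·29
1 = −2·147 + 5·59
1 = 5·353 − 12·147
1 = −12·6501 + 221·353
1 = 221·104369 − 3548·6501
1 = −3548·110870 + 3769·104369
104369⁻¹ ≡ 3769 (mod 110870), so k ≡ 3769·23853 ≡ 97257 (mod 110870).
x = 43483 + 104369·97257 = 10150659316.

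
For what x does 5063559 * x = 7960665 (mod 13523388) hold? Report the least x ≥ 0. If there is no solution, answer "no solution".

4035247

First find gcd(5063559, 13523388):
13523388 = 2*5063559 + 3396270
5063559 = 1*3396270 + 1667289
3396270 = 2*1667289 + 61692
1667289 = 27*61692 + 1605
61692 = 38*1605 + 702
1605 = 2*702 + 201
702 = 3*201 + 99
201 = 2*99 + 3
99 = 33*3 + 0
gcd = 3 and 3 | 7960665, so solutions exist. Divide through by 3: 1687853x ≡ 2653555 (mod 4507796).
Now find 1687853⁻¹ mod 4507796:
4507796 = 2×1687853 + 1132090
1687853 = 1×1132090 + 555763
1132090 = 2×555763 + 20564
555763 = 27×20564 + 535
20564 = 38×535 + 234
535 = 2×234 + 67
234 = 3×67 + 33
67 = 2×33 + 1
33 = 33×1 + 0
Back-substitute:
1 = 67 − 2·33
1 = −2·234 + 7·67
1 = 7·535 − 16·234
1 = −16·20564 + 615·535
1 = 615·555763 − 16621·20564
1 = −16621·1132090 + 33857·555763
1 = 33857·1687853 − 50478·1132090
1 = −50478·4507796 + 134813·1687853
So 1687853⁻¹ ≡ 134813 (mod 4507796).
Then x ≡ 134813·2653555 ≡ 4035247 (mod 4507796); the smallest non-negative solution is x = 4035247.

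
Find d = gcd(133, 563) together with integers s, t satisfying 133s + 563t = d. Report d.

Repeated division:
563 = 4·133 + 31
133 = 4·31 + 9
31 = 3·9 + 4
9 = 2·4 + 1
4 = 4·1 + 0
gcd(133, 563) = 1.
Working backward:
1 = 9 − 2·4
1 = −2·31 + 7·9
1 = 7·133 − 30·31
1 = −30·563 + 127·133
So 1 = (-30)·563 + (127)·133.

1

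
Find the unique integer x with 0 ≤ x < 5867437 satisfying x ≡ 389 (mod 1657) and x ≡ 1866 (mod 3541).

5458547

Write x = 389 + 1657·k. Then 1657·k ≡ 1866 − 389 ≡ 1477 (mod 3541).
Need 1657⁻¹ mod 3541. Extended Euclid on (3541, 1657):
3541 = 2*1657 + 227
1657 = 7*227 + 68
227 = 3*68 + 23
68 = 2*23 + 22
23 = 1*22 + 1
22 = 22*1 + 0
Back-substitute:
1 = 23 − 22
1 = −68 + 3·23
1 = 3·227 − 10·68
1 = −10·1657 + 73·227
1 = 73·3541 − 156·1657
1657⁻¹ ≡ 3385 (mod 3541), so k ≡ 3385·1477 ≡ 3294 (mod 3541).
x = 389 + 1657·3294 = 5458547.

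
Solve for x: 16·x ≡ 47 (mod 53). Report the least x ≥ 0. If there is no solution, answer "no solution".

First find gcd(16, 53):
53 = 3×16 + 5
16 = 3×5 + 1
5 = 5×1 + 0
gcd = 1, so a unique solution mod 53 exists.
Back-substitute for the Bézout coefficients:
1 = 16 − 3·5
1 = −3·53 + 10·16
So 16·(10) ≡ 1 (mod 53), giving 16⁻¹ ≡ 10.
x ≡ 16⁻¹·47 ≡ 10·47 ≡ 46 (mod 53).

46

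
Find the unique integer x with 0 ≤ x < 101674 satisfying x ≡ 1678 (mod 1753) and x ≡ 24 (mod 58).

Write x = 1678 + 1753·k. Then 1753·k ≡ 24 − 1678 ≡ 28 (mod 58).
Need 1753⁻¹ mod 58. Extended Euclid on (58, 13):
58 = 4*13 + 6
13 = 2*6 + 1
6 = 6*1 + 0
Back-substitute:
1 = 13 − 2·6
1 = −2·58 + 9·13
1753⁻¹ ≡ 9 (mod 58), so k ≡ 9·28 ≡ 20 (mod 58).
x = 1678 + 1753·20 = 36738.

36738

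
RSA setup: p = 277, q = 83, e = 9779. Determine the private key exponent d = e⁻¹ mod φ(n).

4307

φ(n) = (p−1)(q−1) = 276·82 = 22632.
Need d with 9779·d ≡ 1 (mod 22632). Apply the extended Euclidean algorithm:
22632 = 2×9779 + 3074
9779 = 3×3074 + 557
3074 = 5×557 + 289
557 = 1×289 + 268
289 = 1×268 + 21
268 = 12×21 + 16
21 = 1×16 + 5
16 = 3×5 + 1
5 = 5×1 + 0
Back-substitute:
1 = 16 − 3·5
1 = −3·21 + 4·16
1 = 4·268 − 51·21
1 = −51·289 + 55·268
1 = 55·557 − 106·289
1 = −106·3074 + 585·557
1 = 585·9779 − 1861·3074
1 = −1861·22632 + 4307·9779
So 9779·4307 ≡ 1 (mod 22632), hence d = 4307.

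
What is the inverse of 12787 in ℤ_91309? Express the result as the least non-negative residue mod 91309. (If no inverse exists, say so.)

gcd(91309, 12787) by repeated division:
91309 = 7×12787 + 1800
12787 = 7×1800 + 187
1800 = 9×187 + 117
187 = 1×117 + 70
117 = 1×70 + 47
70 = 1×47 + 23
47 = 2×23 + 1
23 = 23×1 + 0
gcd = 1, so the inverse exists. Back-substitute:
1 = 47 − 2·23
1 = −2·70 + 3·47
1 = 3·117 − 5·70
1 = −5·187 + 8·117
1 = 8·1800 − 77·187
1 = −77·12787 + 547·1800
1 = 547·91309 − 3906·12787
Thus 12787·(-3906) ≡ 1 (mod 91309); reducing, -3906 mod 91309 = 87403.

87403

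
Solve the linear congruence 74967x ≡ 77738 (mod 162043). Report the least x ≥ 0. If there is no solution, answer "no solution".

55362

First find gcd(74967, 162043):
162043 = 2×74967 + 12109
74967 = 6×12109 + 2313
12109 = 5×2313 + 544
2313 = 4×544 + 137
544 = 3×137 + 133
137 = 1×133 + 4
133 = 33×4 + 1
4 = 4×1 + 0
gcd = 1, so a unique solution mod 162043 exists.
Back-substitute for the Bézout coefficients:
1 = 133 − 33·4
1 = −33·137 + 34·133
1 = 34·544 − 135·137
1 = −135·2313 + 574·544
1 = 574·12109 − 3005·2313
1 = −3005·74967 + 18604·12109
1 = 18604·162043 − 40213·74967
So 74967·(-40213) ≡ 1 (mod 162043), giving 74967⁻¹ ≡ 121830.
x ≡ 74967⁻¹·77738 ≡ 121830·77738 ≡ 55362 (mod 162043).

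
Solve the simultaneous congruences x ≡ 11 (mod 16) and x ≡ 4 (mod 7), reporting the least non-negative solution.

Write x = 11 + 16·k. Then 16·k ≡ 4 − 11 ≡ 0 (mod 7).
Need 16⁻¹ mod 7. Extended Euclid on (7, 2):
7 = 3*2 + 1
2 = 2*1 + 0
Back-substitute:
1 = 7 − 3·2
16⁻¹ ≡ 4 (mod 7), so k ≡ 4·0 ≡ 0 (mod 7).
x = 11 + 16·0 = 11.

11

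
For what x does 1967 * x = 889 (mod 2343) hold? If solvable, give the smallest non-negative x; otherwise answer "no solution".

First find gcd(1967, 2343):
2343 = 1·1967 + 376
1967 = 5·376 + 87
376 = 4·87 + 28
87 = 3·28 + 3
28 = 9·3 + 1
3 = 3·1 + 0
gcd = 1, so a unique solution mod 2343 exists.
Back-substitute for the Bézout coefficients:
1 = 28 − 9·3
1 = −9·87 + 28·28
1 = 28·376 − 121·87
1 = −121·1967 + 633·376
1 = 633·2343 − 754·1967
So 1967·(-754) ≡ 1 (mod 2343), giving 1967⁻¹ ≡ 1589.
x ≡ 1967⁻¹·889 ≡ 1589·889 ≡ 2135 (mod 2343).

2135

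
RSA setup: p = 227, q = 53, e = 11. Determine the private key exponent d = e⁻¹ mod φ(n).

8547

φ(n) = (p−1)(q−1) = 226·52 = 11752.
Need d with 11·d ≡ 1 (mod 11752). Apply the extended Euclidean algorithm:
11752 = 1068*11 + 4
11 = 2*4 + 3
4 = 1*3 + 1
3 = 3*1 + 0
Back-substitute:
1 = 4 − 3
1 = −11 + 3·4
1 = 3·11752 − 3205·11
So 11·(-3205) ≡ 1 (mod 11752), hence d ≡ -3205 ≡ 8547 (mod 11752).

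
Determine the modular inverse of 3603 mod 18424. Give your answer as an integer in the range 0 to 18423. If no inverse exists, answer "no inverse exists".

gcd(18424, 3603) by repeated division:
18424 = 5·3603 + 409
3603 = 8·409 + 331
409 = 1·331 + 78
331 = 4·78 + 19
78 = 4·19 + 2
19 = 9·2 + 1
2 = 2·1 + 0
The gcd is 1. Working backward:
1 = 19 − 9·2
1 = −9·78 + 37·19
1 = 37·331 − 157·78
1 = −157·409 + 194·331
1 = 194·3603 − 1709·409
1 = −1709·18424 + 8739·3603
So 3603·8739 ≡ 1 (mod 18424).

8739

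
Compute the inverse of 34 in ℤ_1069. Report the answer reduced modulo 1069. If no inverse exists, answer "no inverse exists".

283

Extended Euclidean algorithm:
1069 = 31*34 + 15
34 = 2*15 + 4
15 = 3*4 + 3
4 = 1*3 + 1
3 = 3*1 + 0
Since gcd(34, 1069) = 1, back-substitute to write 1 as a combination:
1 = 4 − 3
1 = −15 + 4·4
1 = 4·34 − 9·15
1 = −9·1069 + 283·34
So 34·283 ≡ 1 (mod 1069).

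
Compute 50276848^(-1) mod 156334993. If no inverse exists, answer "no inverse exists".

132146796

gcd(156334993, 50276848) by repeated division:
156334993 = 3·50276848 + 5504449
50276848 = 9·5504449 + 736807
5504449 = 7·736807 + 346800
736807 = 2·346800 + 43207
346800 = 8·43207 + 1144
43207 = 37·1144 + 879
1144 = 1·879 + 265
879 = 3·265 + 84
265 = 3·84 + 13
84 = 6·13 + 6
13 = 2·6 + 1
6 = 6·1 + 0
gcd = 1, so the inverse exists. Back-substitute:
1 = 13 − 2·6
1 = −2·84 + 13·13
1 = 13·265 − 41·84
1 = −41·879 + 136·265
1 = 136·1144 − 177·879
1 = −177·43207 + 6685·1144
1 = 6685·346800 − 53657·43207
1 = −53657·736807 + 113999·346800
1 = 113999·5504449 − 851650·736807
1 = −851650·50276848 + 7778849·5504449
1 = 7778849·156334993 − 24188197·50276848
Thus 50276848·(-24188197) ≡ 1 (mod 156334993); reducing, -24188197 mod 156334993 = 132146796.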